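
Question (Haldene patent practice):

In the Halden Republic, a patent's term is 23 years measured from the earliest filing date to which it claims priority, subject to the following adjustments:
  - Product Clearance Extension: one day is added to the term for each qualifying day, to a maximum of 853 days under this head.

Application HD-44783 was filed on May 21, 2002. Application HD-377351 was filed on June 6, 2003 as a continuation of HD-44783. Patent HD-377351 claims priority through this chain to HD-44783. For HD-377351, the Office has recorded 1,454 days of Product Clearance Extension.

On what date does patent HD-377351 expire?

2027-09-21

Earliest priority filing: 21 May 2002.
Base term: 21 May 2002 + 23 years → 21 May 2025.
Product Clearance Extension: 1454 days claimed exceeds the 853-day cap, so +853 days → 21 September 2027.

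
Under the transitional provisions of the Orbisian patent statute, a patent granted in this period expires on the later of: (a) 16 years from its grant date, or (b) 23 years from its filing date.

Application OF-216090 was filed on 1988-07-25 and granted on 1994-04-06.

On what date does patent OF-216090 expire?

(a) grant + 16 years → 6 April 2010.
(b) filing + 23 years → 25 July 2011.
Later of the two: 25 July 2011.

2011-07-25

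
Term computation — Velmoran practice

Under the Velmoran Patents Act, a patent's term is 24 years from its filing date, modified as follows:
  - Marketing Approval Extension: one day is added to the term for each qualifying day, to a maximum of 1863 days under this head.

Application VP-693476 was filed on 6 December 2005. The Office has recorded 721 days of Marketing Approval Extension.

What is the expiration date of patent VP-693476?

Base term: filing date + 24 years → 6 December 2029.
Marketing Approval Extension: 721 days (within the 1863-day cap) → +721 days → 27 November 2031.

November 27, 2031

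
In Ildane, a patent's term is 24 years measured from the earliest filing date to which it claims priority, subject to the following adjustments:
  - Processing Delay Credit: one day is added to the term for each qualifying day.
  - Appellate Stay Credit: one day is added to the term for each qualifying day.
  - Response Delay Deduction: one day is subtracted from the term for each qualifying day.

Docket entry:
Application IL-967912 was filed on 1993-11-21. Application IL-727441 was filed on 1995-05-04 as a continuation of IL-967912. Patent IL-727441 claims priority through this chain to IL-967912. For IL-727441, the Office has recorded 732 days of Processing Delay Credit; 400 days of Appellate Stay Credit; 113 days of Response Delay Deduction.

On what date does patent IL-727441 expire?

Earliest priority filing: 21 November 1993.
Base term: 21 November 1993 + 24 years → 21 November 2017.
Processing Delay Credit: +732 days → 23 November 2019.
Appellate Stay Credit: +400 days → 27 December 2020.
Response Delay Deduction: −113 days → 5 September 2020.

September 5, 2020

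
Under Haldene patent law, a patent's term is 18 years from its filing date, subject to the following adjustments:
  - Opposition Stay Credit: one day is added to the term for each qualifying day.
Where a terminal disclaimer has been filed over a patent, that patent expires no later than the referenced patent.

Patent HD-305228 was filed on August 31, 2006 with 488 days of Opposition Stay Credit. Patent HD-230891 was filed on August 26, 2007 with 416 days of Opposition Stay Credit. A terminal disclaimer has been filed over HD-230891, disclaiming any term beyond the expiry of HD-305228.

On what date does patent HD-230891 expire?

January 1, 2026

Natural term of HD-230891:
  Base: filing + 18 years → 26 August 2025.
  Opposition Stay Credit: +416 days → 16 October 2026.
Expiry of referenced patent HD-305228:
  Base: filing + 18 years → 31 August 2024.
  Opposition Stay Credit: +488 days → 1 January 2026.
Terminal disclaimer: HD-230891 expires on the earlier of 16 October 2026 and 1 January 2026.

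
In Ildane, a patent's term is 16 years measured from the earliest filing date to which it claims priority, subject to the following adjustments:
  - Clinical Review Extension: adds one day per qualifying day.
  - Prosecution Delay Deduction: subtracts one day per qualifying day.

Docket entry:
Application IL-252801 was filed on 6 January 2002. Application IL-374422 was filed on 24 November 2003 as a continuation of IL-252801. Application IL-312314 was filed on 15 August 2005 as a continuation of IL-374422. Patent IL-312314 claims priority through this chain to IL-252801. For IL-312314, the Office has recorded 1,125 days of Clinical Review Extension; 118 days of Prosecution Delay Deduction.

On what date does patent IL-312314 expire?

Earliest priority filing: 6 January 2002.
Base term: 6 January 2002 + 16 years → 6 January 2018.
Clinical Review Extension: +1125 days → 4 February 2021.
Prosecution Delay Deduction: −118 days → 9 October 2020.

2020-10-09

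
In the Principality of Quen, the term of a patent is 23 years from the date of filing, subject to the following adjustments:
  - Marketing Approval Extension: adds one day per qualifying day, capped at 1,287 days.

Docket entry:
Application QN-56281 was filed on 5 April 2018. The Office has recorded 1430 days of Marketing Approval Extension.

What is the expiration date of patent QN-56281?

October 13, 2044

Base term: filing date + 23 years → 5 April 2041.
Marketing Approval Extension: 1430 days claimed exceeds the 1287-day cap, so +1287 days → 13 October 2044.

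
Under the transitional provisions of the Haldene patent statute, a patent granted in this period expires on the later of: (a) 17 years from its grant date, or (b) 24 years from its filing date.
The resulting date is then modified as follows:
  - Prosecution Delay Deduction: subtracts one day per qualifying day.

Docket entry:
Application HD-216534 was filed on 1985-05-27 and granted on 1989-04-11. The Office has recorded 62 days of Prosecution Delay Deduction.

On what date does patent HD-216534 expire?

(a) grant + 17 years → 11 April 2006.
(b) filing + 24 years → 27 May 2009.
Later of the two: 27 May 2009.
Prosecution Delay Deduction: −62 days → 26 March 2009.

March 26, 2009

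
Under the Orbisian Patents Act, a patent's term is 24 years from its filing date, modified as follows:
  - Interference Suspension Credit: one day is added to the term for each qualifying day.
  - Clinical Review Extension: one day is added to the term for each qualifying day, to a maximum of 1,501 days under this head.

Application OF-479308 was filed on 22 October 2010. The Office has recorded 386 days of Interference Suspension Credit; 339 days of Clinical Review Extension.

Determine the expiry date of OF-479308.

2036-10-16

Base term: filing date + 24 years → 22 October 2034.
Interference Suspension Credit: +386 days → 12 November 2035.
Clinical Review Extension: 339 days (within the 1501-day cap) → +339 days → 16 October 2036.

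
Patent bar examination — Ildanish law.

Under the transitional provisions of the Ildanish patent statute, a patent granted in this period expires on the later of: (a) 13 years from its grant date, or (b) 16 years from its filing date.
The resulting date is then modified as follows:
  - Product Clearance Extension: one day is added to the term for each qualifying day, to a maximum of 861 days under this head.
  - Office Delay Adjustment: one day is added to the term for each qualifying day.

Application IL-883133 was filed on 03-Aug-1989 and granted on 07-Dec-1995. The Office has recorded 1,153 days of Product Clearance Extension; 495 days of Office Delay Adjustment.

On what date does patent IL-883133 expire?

2012-08-24

(a) grant + 13 years → 7 December 2008.
(b) filing + 16 years → 3 August 2005.
Later of the two: 7 December 2008.
Product Clearance Extension: 1153 days claimed exceeds the 861-day cap, so +861 days → 17 April 2011.
Office Delay Adjustment: +495 days → 24 August 2012.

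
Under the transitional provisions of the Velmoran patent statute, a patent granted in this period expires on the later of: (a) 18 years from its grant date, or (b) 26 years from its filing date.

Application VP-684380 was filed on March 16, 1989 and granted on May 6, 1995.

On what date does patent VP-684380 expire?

(a) grant + 18 years → 6 May 2013.
(b) filing + 26 years → 16 March 2015.
Later of the two: 16 March 2015.

March 16, 2015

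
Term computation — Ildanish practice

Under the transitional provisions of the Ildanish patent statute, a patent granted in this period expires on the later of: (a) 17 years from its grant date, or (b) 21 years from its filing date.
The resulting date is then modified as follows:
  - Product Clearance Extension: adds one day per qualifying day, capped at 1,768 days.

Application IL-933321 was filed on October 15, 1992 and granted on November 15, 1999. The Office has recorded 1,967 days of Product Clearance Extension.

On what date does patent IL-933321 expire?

(a) grant + 17 years → 15 November 2016.
(b) filing + 21 years → 15 October 2013.
Later of the two: 15 November 2016.
Product Clearance Extension: 1967 days claimed exceeds the 1768-day cap, so +1768 days → 18 September 2021.

September 18, 2021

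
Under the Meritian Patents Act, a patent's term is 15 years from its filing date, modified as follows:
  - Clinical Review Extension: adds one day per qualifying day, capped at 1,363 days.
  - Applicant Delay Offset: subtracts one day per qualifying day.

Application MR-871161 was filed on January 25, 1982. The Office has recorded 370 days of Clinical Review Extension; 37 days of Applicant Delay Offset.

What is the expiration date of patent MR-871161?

December 24, 1997

Base term: filing date + 15 years → 25 January 1997.
Clinical Review Extension: 370 days (within the 1363-day cap) → +370 days → 30 January 1998.
Applicant Delay Offset: −37 days → 24 December 1997.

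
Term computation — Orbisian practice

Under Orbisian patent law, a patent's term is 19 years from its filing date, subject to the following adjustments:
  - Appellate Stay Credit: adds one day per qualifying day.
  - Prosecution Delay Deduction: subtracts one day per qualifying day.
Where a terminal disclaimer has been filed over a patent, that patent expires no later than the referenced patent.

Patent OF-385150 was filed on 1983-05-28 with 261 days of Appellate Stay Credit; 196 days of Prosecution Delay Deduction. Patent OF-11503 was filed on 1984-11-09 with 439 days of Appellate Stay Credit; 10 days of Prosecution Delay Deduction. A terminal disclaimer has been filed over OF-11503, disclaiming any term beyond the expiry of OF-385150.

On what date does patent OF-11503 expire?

August 1, 2002

Natural term of OF-11503:
  Base: filing + 19 years → 9 November 2003.
  Appellate Stay Credit: +439 days → 21 January 2005.
  Prosecution Delay Deduction: −10 days → 11 January 2005.
Expiry of referenced patent OF-385150:
  Base: filing + 19 years → 28 May 2002.
  Appellate Stay Credit: +261 days → 13 February 2003.
  Prosecution Delay Deduction: −196 days → 1 August 2002.
Terminal disclaimer: OF-11503 expires on the earlier of 11 January 2005 and 1 August 2002.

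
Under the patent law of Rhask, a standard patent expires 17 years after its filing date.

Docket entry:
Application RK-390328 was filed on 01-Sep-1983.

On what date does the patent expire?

2000-09-01

Filing date + 17 years → 1 September 2000.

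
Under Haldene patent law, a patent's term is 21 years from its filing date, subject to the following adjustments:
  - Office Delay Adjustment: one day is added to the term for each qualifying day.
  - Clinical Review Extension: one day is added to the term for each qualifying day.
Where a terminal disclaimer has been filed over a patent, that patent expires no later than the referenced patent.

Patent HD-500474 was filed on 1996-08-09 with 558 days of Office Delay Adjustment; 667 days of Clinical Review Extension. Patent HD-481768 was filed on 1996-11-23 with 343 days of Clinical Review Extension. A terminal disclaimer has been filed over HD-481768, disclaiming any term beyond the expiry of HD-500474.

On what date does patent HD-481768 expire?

November 1, 2018

Natural term of HD-481768:
  Base: filing + 21 years → 23 November 2017.
  Clinical Review Extension: +343 days → 1 November 2018.
Expiry of referenced patent HD-500474:
  Base: filing + 21 years → 9 August 2017.
  Office Delay Adjustment: +558 days → 18 February 2019.
  Clinical Review Extension: +667 days → 16 December 2020.
Terminal disclaimer: HD-481768 expires on the earlier of 1 November 2018 and 16 December 2020.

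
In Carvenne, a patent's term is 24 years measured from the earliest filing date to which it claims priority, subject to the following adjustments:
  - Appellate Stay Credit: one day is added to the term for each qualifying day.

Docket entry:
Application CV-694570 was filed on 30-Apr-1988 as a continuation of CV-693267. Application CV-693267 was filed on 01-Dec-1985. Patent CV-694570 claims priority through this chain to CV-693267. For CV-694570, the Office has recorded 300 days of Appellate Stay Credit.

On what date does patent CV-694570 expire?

2010-09-27

Earliest priority filing: 1 December 1985.
Base term: 1 December 1985 + 24 years → 1 December 2009.
Appellate Stay Credit: +300 days → 27 September 2010.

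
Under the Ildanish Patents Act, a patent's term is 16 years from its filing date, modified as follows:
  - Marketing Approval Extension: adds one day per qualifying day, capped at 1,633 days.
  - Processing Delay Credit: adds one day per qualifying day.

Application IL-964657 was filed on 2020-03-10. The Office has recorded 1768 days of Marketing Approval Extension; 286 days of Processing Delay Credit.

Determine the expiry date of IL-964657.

Base term: filing date + 16 years → 10 March 2036.
Marketing Approval Extension: 1768 days claimed exceeds the 1633-day cap, so +1633 days → 29 August 2040.
Processing Delay Credit: +286 days → 11 June 2041.

June 11, 2041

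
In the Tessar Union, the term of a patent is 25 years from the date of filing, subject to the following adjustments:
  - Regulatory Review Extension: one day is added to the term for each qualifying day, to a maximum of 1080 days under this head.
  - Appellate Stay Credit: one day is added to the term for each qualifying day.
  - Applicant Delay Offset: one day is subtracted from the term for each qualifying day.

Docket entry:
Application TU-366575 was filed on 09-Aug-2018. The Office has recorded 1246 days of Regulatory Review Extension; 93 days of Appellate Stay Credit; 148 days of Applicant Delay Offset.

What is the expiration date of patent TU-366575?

Base term: filing date + 25 years → 9 August 2043.
Regulatory Review Extension: 1246 days claimed exceeds the 1080-day cap, so +1080 days → 24 July 2046.
Appellate Stay Credit: +93 days → 25 October 2046.
Applicant Delay Offset: −148 days → 30 May 2046.

May 30, 2046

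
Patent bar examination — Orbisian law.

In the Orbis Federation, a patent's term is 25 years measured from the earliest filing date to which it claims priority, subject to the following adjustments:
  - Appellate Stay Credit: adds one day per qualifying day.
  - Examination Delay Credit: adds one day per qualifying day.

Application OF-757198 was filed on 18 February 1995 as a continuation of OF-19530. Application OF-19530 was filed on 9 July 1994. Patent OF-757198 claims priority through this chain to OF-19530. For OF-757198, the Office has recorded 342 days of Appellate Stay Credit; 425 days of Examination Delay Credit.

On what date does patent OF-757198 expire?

Earliest priority filing: 9 July 1994.
Base term: 9 July 1994 + 25 years → 9 July 2019.
Appellate Stay Credit: +342 days → 15 June 2020.
Examination Delay Credit: +425 days → 14 August 2021.

August 14, 2021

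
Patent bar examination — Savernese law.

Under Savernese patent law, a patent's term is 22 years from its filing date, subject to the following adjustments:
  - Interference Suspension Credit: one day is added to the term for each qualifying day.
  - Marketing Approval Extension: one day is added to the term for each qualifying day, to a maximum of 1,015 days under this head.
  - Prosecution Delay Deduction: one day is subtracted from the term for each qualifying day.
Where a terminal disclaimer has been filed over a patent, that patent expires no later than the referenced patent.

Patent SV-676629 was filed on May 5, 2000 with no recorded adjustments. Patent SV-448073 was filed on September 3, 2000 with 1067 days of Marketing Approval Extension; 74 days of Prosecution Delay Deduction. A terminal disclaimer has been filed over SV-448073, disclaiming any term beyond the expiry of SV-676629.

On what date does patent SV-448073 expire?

Natural term of SV-448073:
  Base: filing + 22 years → 3 September 2022.
  Marketing Approval Extension: 1067 days claimed exceeds the 1015-day cap, so +1015 days → 14 June 2025.
  Prosecution Delay Deduction: −74 days → 1 April 2025.
Expiry of referenced patent SV-676629:
  Base: filing + 22 years → 5 May 2022.
Terminal disclaimer: SV-448073 expires on the earlier of 1 April 2025 and 5 May 2022.

May 5, 2022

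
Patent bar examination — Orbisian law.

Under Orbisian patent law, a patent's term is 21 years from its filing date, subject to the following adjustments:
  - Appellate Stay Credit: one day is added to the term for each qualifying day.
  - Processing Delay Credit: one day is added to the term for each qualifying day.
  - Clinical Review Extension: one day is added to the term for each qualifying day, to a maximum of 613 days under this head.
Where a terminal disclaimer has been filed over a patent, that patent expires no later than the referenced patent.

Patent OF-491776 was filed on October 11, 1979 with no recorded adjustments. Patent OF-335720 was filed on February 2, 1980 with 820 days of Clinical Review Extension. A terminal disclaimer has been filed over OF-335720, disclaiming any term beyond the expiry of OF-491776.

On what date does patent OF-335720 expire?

October 11, 2000

Natural term of OF-335720:
  Base: filing + 21 years → 2 February 2001.
  Clinical Review Extension: 820 days claimed exceeds the 613-day cap, so +613 days → 8 October 2002.
Expiry of referenced patent OF-491776:
  Base: filing + 21 years → 11 October 2000.
Terminal disclaimer: OF-335720 expires on the earlier of 8 October 2002 and 11 October 2000.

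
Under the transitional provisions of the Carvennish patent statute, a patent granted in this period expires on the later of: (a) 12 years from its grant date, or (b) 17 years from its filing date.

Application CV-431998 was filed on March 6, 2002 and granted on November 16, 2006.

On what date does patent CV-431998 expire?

2019-03-06

(a) grant + 12 years → 16 November 2018.
(b) filing + 17 years → 6 March 2019.
Later of the two: 6 March 2019.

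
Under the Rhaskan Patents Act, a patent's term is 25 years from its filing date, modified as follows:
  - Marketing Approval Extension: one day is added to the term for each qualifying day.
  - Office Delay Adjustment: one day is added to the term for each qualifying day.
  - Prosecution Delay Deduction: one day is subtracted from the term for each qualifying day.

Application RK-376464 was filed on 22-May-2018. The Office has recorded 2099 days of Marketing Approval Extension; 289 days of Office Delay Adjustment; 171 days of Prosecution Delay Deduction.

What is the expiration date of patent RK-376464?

Base term: filing date + 25 years → 22 May 2043.
Marketing Approval Extension: +2099 days → 18 February 2049.
Office Delay Adjustment: +289 days → 4 December 2049.
Prosecution Delay Deduction: −171 days → 16 June 2049.

2049-06-16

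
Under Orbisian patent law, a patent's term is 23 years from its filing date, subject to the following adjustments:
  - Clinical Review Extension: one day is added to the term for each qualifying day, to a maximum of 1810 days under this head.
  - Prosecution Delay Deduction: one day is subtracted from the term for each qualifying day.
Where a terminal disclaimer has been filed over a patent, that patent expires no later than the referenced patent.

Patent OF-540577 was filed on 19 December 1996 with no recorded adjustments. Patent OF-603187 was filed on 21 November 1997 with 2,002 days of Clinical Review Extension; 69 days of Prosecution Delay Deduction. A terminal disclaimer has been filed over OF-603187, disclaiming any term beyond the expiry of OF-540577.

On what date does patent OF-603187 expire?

December 19, 2019

Natural term of OF-603187:
  Base: filing + 23 years → 21 November 2020.
  Clinical Review Extension: 2002 days claimed exceeds the 1810-day cap, so +1810 days → 5 November 2025.
  Prosecution Delay Deduction: −69 days → 28 August 2025.
Expiry of referenced patent OF-540577:
  Base: filing + 23 years → 19 December 2019.
Terminal disclaimer: OF-603187 expires on the earlier of 28 August 2025 and 19 December 2019.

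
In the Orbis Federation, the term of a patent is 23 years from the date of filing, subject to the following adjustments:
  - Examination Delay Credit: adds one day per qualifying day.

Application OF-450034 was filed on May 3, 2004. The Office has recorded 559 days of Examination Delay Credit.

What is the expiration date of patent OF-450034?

2028-11-12

Base term: filing date + 23 years → 3 May 2027.
Examination Delay Credit: +559 days → 12 November 2028.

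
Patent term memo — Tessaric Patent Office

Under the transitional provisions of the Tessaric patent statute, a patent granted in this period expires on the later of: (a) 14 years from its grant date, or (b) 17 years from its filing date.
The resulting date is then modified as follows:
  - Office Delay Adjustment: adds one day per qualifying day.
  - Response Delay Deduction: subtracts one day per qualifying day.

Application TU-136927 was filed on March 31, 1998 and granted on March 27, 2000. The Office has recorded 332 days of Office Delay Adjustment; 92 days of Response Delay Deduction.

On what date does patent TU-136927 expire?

November 26, 2015

(a) grant + 14 years → 27 March 2014.
(b) filing + 17 years → 31 March 2015.
Later of the two: 31 March 2015.
Office Delay Adjustment: +332 days → 26 February 2016.
Response Delay Deduction: −92 days → 26 November 2015.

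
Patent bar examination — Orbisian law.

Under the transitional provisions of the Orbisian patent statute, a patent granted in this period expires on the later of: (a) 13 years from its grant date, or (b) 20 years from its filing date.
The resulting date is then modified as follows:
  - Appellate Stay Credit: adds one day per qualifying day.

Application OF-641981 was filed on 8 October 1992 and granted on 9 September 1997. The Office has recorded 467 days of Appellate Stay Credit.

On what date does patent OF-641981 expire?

2014-01-18

(a) grant + 13 years → 9 September 2010.
(b) filing + 20 years → 8 October 2012.
Later of the two: 8 October 2012.
Appellate Stay Credit: +467 days → 18 January 2014.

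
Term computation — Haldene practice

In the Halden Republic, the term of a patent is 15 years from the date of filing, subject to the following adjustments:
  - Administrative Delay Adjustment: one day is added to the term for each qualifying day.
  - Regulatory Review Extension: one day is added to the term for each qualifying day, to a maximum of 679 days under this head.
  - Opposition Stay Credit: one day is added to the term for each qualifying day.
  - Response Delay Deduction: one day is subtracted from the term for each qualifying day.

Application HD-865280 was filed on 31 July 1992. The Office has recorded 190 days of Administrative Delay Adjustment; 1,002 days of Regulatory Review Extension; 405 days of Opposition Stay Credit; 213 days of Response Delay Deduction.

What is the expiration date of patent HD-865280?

Base term: filing date + 15 years → 31 July 2007.
Administrative Delay Adjustment: +190 days → 6 February 2008.
Regulatory Review Extension: 1002 days claimed exceeds the 679-day cap, so +679 days → 16 December 2009.
Opposition Stay Credit: +405 days → 25 January 2011.
Response Delay Deduction: −213 days → 26 June 2010.

2010-06-26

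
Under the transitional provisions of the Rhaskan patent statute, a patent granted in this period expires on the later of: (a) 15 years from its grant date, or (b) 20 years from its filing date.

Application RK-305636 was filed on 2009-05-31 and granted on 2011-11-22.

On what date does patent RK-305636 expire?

2029-05-31

(a) grant + 15 years → 22 November 2026.
(b) filing + 20 years → 31 May 2029.
Later of the two: 31 May 2029.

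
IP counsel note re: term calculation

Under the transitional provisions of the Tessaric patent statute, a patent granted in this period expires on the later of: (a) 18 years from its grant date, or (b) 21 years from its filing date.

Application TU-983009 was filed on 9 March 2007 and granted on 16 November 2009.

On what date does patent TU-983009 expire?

(a) grant + 18 years → 16 November 2027.
(b) filing + 21 years → 9 March 2028.
Later of the two: 9 March 2028.

March 9, 2028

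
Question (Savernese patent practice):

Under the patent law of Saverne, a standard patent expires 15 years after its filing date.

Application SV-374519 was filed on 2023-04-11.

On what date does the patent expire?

Filing date + 15 years → 11 April 2038.

2038-04-11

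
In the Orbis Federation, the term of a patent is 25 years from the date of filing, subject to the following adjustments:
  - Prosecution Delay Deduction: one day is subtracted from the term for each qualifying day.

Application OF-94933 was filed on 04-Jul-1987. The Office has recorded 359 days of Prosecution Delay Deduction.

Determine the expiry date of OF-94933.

2011-07-11

Base term: filing date + 25 years → 4 July 2012.
Prosecution Delay Deduction: −359 days → 11 July 2011.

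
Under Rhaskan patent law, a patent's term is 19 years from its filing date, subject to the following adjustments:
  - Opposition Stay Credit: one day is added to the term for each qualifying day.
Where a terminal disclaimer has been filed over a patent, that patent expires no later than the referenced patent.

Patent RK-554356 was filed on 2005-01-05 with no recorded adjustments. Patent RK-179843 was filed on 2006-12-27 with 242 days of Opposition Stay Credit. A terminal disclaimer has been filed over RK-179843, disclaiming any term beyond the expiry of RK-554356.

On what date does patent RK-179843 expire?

January 5, 2024

Natural term of RK-179843:
  Base: filing + 19 years → 27 December 2025.
  Opposition Stay Credit: +242 days → 26 August 2026.
Expiry of referenced patent RK-554356:
  Base: filing + 19 years → 5 January 2024.
Terminal disclaimer: RK-179843 expires on the earlier of 26 August 2026 and 5 January 2024.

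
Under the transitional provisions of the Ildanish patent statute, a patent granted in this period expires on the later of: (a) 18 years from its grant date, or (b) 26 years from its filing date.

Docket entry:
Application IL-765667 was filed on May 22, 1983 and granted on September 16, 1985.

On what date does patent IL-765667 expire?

May 22, 2009

(a) grant + 18 years → 16 September 2003.
(b) filing + 26 years → 22 May 2009.
Later of the two: 22 May 2009.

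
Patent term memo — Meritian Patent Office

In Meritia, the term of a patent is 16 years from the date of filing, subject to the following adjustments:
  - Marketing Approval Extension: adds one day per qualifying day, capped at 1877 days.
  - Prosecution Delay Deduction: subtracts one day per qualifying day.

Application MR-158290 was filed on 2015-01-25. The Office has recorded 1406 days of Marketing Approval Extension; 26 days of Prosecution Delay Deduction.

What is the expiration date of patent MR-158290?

Base term: filing date + 16 years → 25 January 2031.
Marketing Approval Extension: 1406 days (within the 1877-day cap) → +1406 days → 1 December 2034.
Prosecution Delay Deduction: −26 days → 5 November 2034.

November 5, 2034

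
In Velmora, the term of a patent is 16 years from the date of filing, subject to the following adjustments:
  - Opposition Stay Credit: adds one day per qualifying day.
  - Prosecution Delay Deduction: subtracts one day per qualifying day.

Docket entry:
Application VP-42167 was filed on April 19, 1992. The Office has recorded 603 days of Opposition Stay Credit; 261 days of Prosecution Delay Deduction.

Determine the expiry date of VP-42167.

March 27, 2009

Base term: filing date + 16 years → 19 April 2008.
Opposition Stay Credit: +603 days → 13 December 2009.
Prosecution Delay Deduction: −261 days → 27 March 2009.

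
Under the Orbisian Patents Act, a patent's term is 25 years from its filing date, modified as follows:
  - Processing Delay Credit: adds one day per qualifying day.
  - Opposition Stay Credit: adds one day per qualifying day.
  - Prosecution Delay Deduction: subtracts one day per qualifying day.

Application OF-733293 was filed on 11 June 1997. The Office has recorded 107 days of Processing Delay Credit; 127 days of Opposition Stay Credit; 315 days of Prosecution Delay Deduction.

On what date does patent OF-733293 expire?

Base term: filing date + 25 years → 11 June 2022.
Processing Delay Credit: +107 days → 26 September 2022.
Opposition Stay Credit: +127 days → 31 January 2023.
Prosecution Delay Deduction: −315 days → 22 March 2022.

2022-03-22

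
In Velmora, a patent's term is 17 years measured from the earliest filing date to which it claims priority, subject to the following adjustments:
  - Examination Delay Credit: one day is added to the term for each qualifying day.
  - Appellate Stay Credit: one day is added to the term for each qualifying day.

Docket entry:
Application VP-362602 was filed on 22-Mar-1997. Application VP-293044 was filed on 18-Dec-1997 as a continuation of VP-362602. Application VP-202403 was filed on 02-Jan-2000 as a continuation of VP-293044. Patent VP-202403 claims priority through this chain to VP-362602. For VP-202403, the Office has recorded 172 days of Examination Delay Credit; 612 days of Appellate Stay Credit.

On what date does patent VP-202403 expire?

2016-05-14

Earliest priority filing: 22 March 1997.
Base term: 22 March 1997 + 17 years → 22 March 2014.
Examination Delay Credit: +172 days → 10 September 2014.
Appellate Stay Credit: +612 days → 14 May 2016.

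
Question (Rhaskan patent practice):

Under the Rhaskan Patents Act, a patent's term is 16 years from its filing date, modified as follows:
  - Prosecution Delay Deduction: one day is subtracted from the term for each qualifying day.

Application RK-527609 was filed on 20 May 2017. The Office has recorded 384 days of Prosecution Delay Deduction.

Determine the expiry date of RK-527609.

May 1, 2032

Base term: filing date + 16 years → 20 May 2033.
Prosecution Delay Deduction: −384 days → 1 May 2032.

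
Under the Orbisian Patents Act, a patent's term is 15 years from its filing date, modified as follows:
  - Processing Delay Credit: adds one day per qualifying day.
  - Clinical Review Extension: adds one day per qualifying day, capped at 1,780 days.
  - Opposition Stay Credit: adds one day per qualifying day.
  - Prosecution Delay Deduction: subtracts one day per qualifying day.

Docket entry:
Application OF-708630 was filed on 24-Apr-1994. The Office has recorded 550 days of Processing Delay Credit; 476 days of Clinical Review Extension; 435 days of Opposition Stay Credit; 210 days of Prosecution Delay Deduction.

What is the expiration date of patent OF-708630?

Base term: filing date + 15 years → 24 April 2009.
Processing Delay Credit: +550 days → 26 October 2010.
Clinical Review Extension: 476 days (within the 1780-day cap) → +476 days → 14 February 2012.
Opposition Stay Credit: +435 days → 24 April 2013.
Prosecution Delay Deduction: −210 days → 26 September 2012.

2012-09-26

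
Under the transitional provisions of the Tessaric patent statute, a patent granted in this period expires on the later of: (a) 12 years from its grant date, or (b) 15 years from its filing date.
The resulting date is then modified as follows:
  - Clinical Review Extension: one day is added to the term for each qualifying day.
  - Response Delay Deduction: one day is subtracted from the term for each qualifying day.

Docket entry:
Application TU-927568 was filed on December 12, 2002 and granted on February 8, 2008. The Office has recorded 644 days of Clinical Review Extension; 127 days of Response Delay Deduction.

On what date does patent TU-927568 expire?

(a) grant + 12 years → 8 February 2020.
(b) filing + 15 years → 12 December 2017.
Later of the two: 8 February 2020.
Clinical Review Extension: +644 days → 13 November 2021.
Response Delay Deduction: −127 days → 9 July 2021.

2021-07-09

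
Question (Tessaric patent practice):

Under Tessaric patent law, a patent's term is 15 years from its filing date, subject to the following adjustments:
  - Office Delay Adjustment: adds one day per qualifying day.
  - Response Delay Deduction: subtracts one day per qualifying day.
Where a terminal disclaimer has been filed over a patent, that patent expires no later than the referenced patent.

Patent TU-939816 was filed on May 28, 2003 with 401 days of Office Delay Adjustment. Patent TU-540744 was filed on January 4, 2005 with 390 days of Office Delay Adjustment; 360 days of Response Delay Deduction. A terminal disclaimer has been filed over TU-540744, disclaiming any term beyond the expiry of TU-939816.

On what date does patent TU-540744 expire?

Natural term of TU-540744:
  Base: filing + 15 years → 4 January 2020.
  Office Delay Adjustment: +390 days → 28 January 2021.
  Response Delay Deduction: −360 days → 3 February 2020.
Expiry of referenced patent TU-939816:
  Base: filing + 15 years → 28 May 2018.
  Office Delay Adjustment: +401 days → 3 July 2019.
Terminal disclaimer: TU-540744 expires on the earlier of 3 February 2020 and 3 July 2019.

July 3, 2019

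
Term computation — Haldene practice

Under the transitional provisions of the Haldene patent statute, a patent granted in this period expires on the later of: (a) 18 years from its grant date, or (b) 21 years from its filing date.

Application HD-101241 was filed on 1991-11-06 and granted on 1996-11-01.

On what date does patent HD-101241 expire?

November 1, 2014

(a) grant + 18 years → 1 November 2014.
(b) filing + 21 years → 6 November 2012.
Later of the two: 1 November 2014.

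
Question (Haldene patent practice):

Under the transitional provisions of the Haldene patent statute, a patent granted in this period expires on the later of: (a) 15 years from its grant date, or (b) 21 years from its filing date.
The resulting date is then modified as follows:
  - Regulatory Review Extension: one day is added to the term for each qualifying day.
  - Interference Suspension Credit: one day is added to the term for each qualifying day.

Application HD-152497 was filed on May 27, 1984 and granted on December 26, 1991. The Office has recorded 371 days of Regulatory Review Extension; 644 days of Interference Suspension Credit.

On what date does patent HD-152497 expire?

(a) grant + 15 years → 26 December 2006.
(b) filing + 21 years → 27 May 2005.
Later of the two: 26 December 2006.
Regulatory Review Extension: +371 days → 1 January 2008.
Interference Suspension Credit: +644 days → 6 October 2009.

2009-10-06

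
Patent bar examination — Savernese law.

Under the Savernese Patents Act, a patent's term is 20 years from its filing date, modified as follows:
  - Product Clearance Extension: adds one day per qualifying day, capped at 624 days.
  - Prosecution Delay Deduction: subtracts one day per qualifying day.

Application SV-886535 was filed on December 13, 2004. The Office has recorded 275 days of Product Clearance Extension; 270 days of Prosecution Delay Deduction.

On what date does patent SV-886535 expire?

Base term: filing date + 20 years → 13 December 2024.
Product Clearance Extension: 275 days (within the 624-day cap) → +275 days → 14 September 2025.
Prosecution Delay Deduction: −270 days → 18 December 2024.

December 18, 2024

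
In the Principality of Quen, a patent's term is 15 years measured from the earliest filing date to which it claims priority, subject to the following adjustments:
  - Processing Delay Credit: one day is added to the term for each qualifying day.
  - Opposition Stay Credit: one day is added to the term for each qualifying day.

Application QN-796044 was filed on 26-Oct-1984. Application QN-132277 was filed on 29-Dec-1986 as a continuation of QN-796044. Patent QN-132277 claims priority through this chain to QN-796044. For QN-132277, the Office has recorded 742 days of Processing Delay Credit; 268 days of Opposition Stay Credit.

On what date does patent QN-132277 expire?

Earliest priority filing: 26 October 1984.
Base term: 26 October 1984 + 15 years → 26 October 1999.
Processing Delay Credit: +742 days → 6 November 2001.
Opposition Stay Credit: +268 days → 1 August 2002.

August 1, 2002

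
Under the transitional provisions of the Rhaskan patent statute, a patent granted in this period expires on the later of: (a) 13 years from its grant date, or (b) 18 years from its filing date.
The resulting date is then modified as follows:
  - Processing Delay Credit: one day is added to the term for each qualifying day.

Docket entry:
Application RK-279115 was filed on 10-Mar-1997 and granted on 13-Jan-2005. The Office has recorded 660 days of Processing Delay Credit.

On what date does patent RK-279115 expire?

2019-11-04

(a) grant + 13 years → 13 January 2018.
(b) filing + 18 years → 10 March 2015.
Later of the two: 13 January 2018.
Processing Delay Credit: +660 days → 4 November 2019.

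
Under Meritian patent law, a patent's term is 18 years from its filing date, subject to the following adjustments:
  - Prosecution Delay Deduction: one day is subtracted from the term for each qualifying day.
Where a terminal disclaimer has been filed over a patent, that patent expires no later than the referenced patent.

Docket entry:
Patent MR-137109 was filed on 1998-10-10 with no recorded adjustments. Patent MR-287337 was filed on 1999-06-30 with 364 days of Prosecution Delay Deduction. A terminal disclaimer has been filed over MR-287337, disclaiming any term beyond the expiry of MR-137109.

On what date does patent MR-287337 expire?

July 1, 2016

Natural term of MR-287337:
  Base: filing + 18 years → 30 June 2017.
  Prosecution Delay Deduction: −364 days → 1 July 2016.
Expiry of referenced patent MR-137109:
  Base: filing + 18 years → 10 October 2016.
Terminal disclaimer: MR-287337 expires on the earlier of 1 July 2016 and 10 October 2016.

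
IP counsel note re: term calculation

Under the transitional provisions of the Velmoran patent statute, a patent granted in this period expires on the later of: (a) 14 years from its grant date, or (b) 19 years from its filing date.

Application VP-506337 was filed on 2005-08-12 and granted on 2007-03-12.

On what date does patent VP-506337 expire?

2024-08-12

(a) grant + 14 years → 12 March 2021.
(b) filing + 19 years → 12 August 2024.
Later of the two: 12 August 2024.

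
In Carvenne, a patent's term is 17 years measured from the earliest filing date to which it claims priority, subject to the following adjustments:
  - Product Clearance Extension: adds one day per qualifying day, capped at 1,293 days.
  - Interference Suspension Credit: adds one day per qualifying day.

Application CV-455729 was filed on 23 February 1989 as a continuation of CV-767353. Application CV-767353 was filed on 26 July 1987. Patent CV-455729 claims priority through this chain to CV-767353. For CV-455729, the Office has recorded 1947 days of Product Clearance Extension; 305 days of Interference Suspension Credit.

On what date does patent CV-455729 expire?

2008-12-10

Earliest priority filing: 26 July 1987.
Base term: 26 July 1987 + 17 years → 26 July 2004.
Product Clearance Extension: 1947 days claimed exceeds the 1293-day cap, so +1293 days → 9 February 2008.
Interference Suspension Credit: +305 days → 10 December 2008.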